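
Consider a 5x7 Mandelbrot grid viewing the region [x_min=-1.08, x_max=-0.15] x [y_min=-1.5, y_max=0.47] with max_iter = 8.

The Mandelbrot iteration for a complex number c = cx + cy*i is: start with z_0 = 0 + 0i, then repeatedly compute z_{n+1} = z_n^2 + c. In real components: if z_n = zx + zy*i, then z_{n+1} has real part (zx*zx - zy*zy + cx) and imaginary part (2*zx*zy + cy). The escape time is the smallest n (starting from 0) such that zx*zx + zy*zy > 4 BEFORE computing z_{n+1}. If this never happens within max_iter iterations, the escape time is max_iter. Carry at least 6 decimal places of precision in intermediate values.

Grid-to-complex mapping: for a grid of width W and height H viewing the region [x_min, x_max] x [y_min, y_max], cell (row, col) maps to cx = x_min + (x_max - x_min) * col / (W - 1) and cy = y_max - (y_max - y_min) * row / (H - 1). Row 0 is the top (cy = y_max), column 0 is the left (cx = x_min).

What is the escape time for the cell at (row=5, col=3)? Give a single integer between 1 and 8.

z_0 = 0 + 0i, c = -0.3825 + -1.1717i
Iter 1: z = -0.3825 + -1.1717i, |z|^2 = 1.5191
Iter 2: z = -1.6090 + -0.2753i, |z|^2 = 2.6647
Iter 3: z = 2.1306 + -0.2856i, |z|^2 = 4.6209
Escaped at iteration 3

Answer: 3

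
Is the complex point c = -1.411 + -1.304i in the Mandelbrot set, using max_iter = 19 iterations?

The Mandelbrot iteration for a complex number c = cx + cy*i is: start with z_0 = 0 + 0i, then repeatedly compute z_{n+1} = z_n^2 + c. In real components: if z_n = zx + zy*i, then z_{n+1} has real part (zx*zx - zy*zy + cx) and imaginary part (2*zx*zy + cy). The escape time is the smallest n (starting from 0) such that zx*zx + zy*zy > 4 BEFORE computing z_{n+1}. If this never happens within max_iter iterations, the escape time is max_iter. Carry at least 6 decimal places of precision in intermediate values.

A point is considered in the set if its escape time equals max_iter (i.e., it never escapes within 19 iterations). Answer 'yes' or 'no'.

Answer: no

Derivation:
z_0 = 0 + 0i, c = -1.4110 + -1.3040i
Iter 1: z = -1.4110 + -1.3040i, |z|^2 = 3.6913
Iter 2: z = -1.1205 + 2.3759i, |z|^2 = 6.9004
Escaped at iteration 2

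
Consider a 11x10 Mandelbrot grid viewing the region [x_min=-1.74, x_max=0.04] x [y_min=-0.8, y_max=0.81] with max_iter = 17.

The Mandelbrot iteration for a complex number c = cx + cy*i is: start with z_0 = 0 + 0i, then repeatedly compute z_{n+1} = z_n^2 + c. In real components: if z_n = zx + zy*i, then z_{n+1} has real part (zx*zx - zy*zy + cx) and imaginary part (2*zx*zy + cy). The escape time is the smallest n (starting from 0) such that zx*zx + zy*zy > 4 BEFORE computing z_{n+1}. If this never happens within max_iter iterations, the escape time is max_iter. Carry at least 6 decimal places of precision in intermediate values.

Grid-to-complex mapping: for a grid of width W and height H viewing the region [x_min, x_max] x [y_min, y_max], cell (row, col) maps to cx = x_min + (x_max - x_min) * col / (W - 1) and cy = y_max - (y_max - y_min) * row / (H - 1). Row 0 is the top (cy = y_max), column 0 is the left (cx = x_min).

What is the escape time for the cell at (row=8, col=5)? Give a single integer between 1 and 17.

Answer: 5

Derivation:
z_0 = 0 + 0i, c = -0.8500 + -0.6211i
Iter 1: z = -0.8500 + -0.6211i, |z|^2 = 1.1083
Iter 2: z = -0.5133 + 0.4348i, |z|^2 = 0.4525
Iter 3: z = -0.7756 + -1.0674i, |z|^2 = 1.7409
Iter 4: z = -1.3879 + 1.0346i, |z|^2 = 2.9968
Iter 5: z = 0.0058 + -3.4931i, |z|^2 = 12.2016
Escaped at iteration 5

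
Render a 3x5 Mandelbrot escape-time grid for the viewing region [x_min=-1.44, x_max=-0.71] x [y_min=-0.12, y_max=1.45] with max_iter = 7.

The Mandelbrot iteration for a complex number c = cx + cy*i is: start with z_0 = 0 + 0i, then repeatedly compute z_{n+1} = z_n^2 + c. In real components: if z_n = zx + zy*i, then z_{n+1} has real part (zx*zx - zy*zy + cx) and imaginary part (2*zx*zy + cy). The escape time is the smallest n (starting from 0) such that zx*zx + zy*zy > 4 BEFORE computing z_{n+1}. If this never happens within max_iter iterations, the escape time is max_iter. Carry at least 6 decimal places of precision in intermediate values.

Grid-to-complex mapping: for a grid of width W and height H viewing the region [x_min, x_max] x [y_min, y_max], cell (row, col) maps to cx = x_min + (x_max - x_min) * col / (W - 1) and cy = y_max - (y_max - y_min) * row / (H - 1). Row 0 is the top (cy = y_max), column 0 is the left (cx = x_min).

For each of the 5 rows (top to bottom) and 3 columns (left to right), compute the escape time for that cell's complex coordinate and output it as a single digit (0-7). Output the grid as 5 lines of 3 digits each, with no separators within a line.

(row=0, col=0): c = -1.4400 + 1.4500i → escape time 1
(row=0, col=1): c = -1.0750 + 1.4500i → escape time 2
(row=0, col=2): c = -0.7100 + 1.4500i → escape time 2
(row=1, col=0): c = -1.4400 + 1.0575i → escape time 2
(row=1, col=1): c = -1.0750 + 1.0575i → escape time 3
(row=1, col=2): c = -0.7100 + 1.0575i → escape time 3
(row=2, col=0): c = -1.4400 + 0.6650i → escape time 3
(row=2, col=1): c = -1.0750 + 0.6650i → escape time 4
(row=2, col=2): c = -0.7100 + 0.6650i → escape time 5
(row=3, col=0): c = -1.4400 + 0.2725i → escape time 5
(row=3, col=1): c = -1.0750 + 0.2725i → escape time 7
(row=3, col=2): c = -0.7100 + 0.2725i → escape time 7
(row=4, col=0): c = -1.4400 + -0.1200i → escape time 7
(row=4, col=1): c = -1.0750 + -0.1200i → escape time 7
(row=4, col=2): c = -0.7100 + -0.1200i → escape time 7

Answer: 122
233
345
577
777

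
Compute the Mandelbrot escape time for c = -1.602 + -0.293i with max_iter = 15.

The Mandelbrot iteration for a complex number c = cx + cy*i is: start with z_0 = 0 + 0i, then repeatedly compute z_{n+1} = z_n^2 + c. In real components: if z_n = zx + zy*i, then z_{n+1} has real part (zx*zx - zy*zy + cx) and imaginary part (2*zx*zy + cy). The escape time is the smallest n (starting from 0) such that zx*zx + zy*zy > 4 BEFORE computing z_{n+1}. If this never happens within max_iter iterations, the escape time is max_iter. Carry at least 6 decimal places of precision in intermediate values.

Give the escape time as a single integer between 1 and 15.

z_0 = 0 + 0i, c = -1.6020 + -0.2930i
Iter 1: z = -1.6020 + -0.2930i, |z|^2 = 2.6523
Iter 2: z = 0.8786 + 0.6458i, |z|^2 = 1.1889
Iter 3: z = -1.2472 + 0.8417i, |z|^2 = 2.2639
Iter 4: z = -0.7550 + -2.3925i, |z|^2 = 6.2939
Escaped at iteration 4

Answer: 4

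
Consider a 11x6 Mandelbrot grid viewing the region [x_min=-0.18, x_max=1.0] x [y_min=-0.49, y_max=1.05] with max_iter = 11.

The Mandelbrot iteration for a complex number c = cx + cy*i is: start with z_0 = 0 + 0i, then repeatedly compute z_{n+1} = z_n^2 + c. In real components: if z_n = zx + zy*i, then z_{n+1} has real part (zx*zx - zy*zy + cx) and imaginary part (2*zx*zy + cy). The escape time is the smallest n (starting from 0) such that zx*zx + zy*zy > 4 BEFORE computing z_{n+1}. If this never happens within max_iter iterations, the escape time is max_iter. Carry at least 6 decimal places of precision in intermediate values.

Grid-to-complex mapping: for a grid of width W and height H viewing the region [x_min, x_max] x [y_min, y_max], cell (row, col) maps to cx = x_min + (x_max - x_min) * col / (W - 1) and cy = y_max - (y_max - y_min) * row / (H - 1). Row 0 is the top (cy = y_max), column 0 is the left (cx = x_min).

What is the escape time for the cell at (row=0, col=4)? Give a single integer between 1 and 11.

Answer: 3

Derivation:
z_0 = 0 + 0i, c = 0.2920 + 1.0500i
Iter 1: z = 0.2920 + 1.0500i, |z|^2 = 1.1878
Iter 2: z = -0.7252 + 1.6632i, |z|^2 = 3.2922
Iter 3: z = -1.9483 + -1.3624i, |z|^2 = 5.6519
Escaped at iteration 3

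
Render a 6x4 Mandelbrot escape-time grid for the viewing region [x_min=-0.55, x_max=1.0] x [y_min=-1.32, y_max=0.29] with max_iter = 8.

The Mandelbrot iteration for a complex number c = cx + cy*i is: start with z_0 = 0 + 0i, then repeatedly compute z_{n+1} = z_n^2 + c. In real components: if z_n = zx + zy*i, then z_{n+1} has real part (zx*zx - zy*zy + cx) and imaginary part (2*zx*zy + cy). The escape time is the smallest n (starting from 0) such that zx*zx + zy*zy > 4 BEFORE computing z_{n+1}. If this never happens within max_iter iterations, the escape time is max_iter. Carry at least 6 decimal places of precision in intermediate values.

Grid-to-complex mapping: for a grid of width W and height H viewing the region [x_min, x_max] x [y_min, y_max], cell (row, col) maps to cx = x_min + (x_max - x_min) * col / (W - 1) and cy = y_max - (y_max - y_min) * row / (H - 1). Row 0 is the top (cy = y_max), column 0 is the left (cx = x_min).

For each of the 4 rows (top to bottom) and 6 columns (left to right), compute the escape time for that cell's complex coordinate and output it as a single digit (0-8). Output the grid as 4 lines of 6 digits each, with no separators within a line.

(row=0, col=0): c = -0.5500 + 0.2900i → escape time 8
(row=0, col=1): c = -0.2400 + 0.2900i → escape time 8
(row=0, col=2): c = 0.0700 + 0.2900i → escape time 8
(row=0, col=3): c = 0.3800 + 0.2900i → escape time 8
(row=0, col=4): c = 0.6900 + 0.2900i → escape time 3
(row=0, col=5): c = 1.0000 + 0.2900i → escape time 2
(row=1, col=0): c = -0.5500 + -0.2467i → escape time 8
(row=1, col=1): c = -0.2400 + -0.2467i → escape time 8
(row=1, col=2): c = 0.0700 + -0.2467i → escape time 8
(row=1, col=3): c = 0.3800 + -0.2467i → escape time 8
(row=1, col=4): c = 0.6900 + -0.2467i → escape time 3
(row=1, col=5): c = 1.0000 + -0.2467i → escape time 2
(row=2, col=0): c = -0.5500 + -0.7833i → escape time 5
(row=2, col=1): c = -0.2400 + -0.7833i → escape time 8
(row=2, col=2): c = 0.0700 + -0.7833i → escape time 7
(row=2, col=3): c = 0.3800 + -0.7833i → escape time 4
(row=2, col=4): c = 0.6900 + -0.7833i → escape time 3
(row=2, col=5): c = 1.0000 + -0.7833i → escape time 2
(row=3, col=0): c = -0.5500 + -1.3200i → escape time 3
(row=3, col=1): c = -0.2400 + -1.3200i → escape time 2
(row=3, col=2): c = 0.0700 + -1.3200i → escape time 2
(row=3, col=3): c = 0.3800 + -1.3200i → escape time 2
(row=3, col=4): c = 0.6900 + -1.3200i → escape time 2
(row=3, col=5): c = 1.0000 + -1.3200i → escape time 2

Answer: 888832
888832
587432
322222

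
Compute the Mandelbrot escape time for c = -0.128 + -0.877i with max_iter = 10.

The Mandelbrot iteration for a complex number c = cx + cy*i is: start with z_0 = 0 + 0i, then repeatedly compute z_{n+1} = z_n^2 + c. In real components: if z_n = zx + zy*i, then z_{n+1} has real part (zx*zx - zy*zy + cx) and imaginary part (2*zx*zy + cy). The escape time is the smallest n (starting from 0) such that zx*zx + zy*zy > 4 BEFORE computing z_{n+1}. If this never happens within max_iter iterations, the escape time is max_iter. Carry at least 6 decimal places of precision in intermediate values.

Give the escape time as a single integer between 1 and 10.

Answer: 10

Derivation:
z_0 = 0 + 0i, c = -0.1280 + -0.8770i
Iter 1: z = -0.1280 + -0.8770i, |z|^2 = 0.7855
Iter 2: z = -0.8807 + -0.6525i, |z|^2 = 1.2015
Iter 3: z = 0.2220 + 0.2724i, |z|^2 = 0.1234
Iter 4: z = -0.1529 + -0.7561i, |z|^2 = 0.5951
Iter 5: z = -0.6763 + -0.6458i, |z|^2 = 0.8744
Iter 6: z = -0.0877 + -0.0035i, |z|^2 = 0.0077
Iter 7: z = -0.1203 + -0.8764i, |z|^2 = 0.7825
Iter 8: z = -0.8816 + -0.6661i, |z|^2 = 1.2208
Iter 9: z = 0.2055 + 0.2974i, |z|^2 = 0.1307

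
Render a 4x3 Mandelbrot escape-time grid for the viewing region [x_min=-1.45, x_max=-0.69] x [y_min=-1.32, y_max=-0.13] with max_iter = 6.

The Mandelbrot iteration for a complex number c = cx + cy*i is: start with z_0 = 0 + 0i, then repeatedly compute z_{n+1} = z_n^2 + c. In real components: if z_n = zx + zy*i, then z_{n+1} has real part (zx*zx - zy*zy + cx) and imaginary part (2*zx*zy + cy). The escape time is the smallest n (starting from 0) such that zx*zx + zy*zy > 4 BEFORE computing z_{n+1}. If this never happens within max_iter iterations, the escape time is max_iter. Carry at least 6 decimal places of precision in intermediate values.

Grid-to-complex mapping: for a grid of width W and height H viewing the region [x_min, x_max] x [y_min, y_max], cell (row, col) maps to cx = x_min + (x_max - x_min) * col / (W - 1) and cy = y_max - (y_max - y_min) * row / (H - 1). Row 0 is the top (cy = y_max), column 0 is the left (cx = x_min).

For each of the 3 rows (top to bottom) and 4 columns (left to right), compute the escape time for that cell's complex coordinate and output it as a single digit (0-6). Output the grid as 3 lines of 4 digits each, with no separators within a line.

Answer: 6666
3345
2222

Derivation:
(row=0, col=0): c = -1.4500 + -0.1300i → escape time 6
(row=0, col=1): c = -1.1967 + -0.1300i → escape time 6
(row=0, col=2): c = -0.9433 + -0.1300i → escape time 6
(row=0, col=3): c = -0.6900 + -0.1300i → escape time 6
(row=1, col=0): c = -1.4500 + -0.7250i → escape time 3
(row=1, col=1): c = -1.1967 + -0.7250i → escape time 3
(row=1, col=2): c = -0.9433 + -0.7250i → escape time 4
(row=1, col=3): c = -0.6900 + -0.7250i → escape time 5
(row=2, col=0): c = -1.4500 + -1.3200i → escape time 2
(row=2, col=1): c = -1.1967 + -1.3200i → escape time 2
(row=2, col=2): c = -0.9433 + -1.3200i → escape time 2
(row=2, col=3): c = -0.6900 + -1.3200i → escape time 2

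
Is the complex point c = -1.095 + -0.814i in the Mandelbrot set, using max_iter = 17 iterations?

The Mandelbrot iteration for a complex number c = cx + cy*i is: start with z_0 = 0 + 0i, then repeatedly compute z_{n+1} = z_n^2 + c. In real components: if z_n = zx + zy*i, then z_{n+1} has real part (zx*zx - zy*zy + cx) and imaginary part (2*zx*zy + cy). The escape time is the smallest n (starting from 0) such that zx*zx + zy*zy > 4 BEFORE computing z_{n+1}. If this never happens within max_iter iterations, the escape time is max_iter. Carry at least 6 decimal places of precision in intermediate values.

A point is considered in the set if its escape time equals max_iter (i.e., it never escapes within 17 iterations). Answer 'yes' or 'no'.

z_0 = 0 + 0i, c = -1.0950 + -0.8140i
Iter 1: z = -1.0950 + -0.8140i, |z|^2 = 1.8616
Iter 2: z = -0.5586 + 0.9687i, |z|^2 = 1.2503
Iter 3: z = -1.7213 + -1.8961i, |z|^2 = 6.5582
Escaped at iteration 3

Answer: no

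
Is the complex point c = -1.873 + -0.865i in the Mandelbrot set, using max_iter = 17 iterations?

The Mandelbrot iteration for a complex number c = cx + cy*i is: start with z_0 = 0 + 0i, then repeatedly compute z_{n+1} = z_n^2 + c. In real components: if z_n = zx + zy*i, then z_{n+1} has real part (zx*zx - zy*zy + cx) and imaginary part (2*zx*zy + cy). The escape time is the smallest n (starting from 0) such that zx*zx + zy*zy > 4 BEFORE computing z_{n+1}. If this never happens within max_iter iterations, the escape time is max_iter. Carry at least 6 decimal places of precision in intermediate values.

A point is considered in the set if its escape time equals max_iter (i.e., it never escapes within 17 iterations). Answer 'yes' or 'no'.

z_0 = 0 + 0i, c = -1.8730 + -0.8650i
Iter 1: z = -1.8730 + -0.8650i, |z|^2 = 4.2564
Escaped at iteration 1

Answer: no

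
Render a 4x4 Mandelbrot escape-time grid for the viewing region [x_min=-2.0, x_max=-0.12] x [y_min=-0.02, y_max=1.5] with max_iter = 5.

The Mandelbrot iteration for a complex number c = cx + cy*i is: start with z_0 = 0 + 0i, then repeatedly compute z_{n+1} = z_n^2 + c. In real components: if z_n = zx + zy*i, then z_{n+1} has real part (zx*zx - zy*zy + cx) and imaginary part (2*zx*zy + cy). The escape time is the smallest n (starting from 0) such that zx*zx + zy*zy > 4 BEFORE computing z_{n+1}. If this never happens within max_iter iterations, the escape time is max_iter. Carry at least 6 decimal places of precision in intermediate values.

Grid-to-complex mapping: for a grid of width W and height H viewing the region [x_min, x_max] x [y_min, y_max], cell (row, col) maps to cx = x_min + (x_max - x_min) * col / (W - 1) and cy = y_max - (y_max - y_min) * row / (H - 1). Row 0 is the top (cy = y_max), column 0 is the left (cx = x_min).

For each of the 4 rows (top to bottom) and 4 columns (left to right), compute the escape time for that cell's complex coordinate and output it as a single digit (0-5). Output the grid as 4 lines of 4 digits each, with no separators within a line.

(row=0, col=0): c = -2.0000 + 1.5000i → escape time 1
(row=0, col=1): c = -1.3733 + 1.5000i → escape time 1
(row=0, col=2): c = -0.7467 + 1.5000i → escape time 2
(row=0, col=3): c = -0.1200 + 1.5000i → escape time 2
(row=1, col=0): c = -2.0000 + 0.9933i → escape time 1
(row=1, col=1): c = -1.3733 + 0.9933i → escape time 3
(row=1, col=2): c = -0.7467 + 0.9933i → escape time 3
(row=1, col=3): c = -0.1200 + 0.9933i → escape time 5
(row=2, col=0): c = -2.0000 + 0.4867i → escape time 1
(row=2, col=1): c = -1.3733 + 0.4867i → escape time 3
(row=2, col=2): c = -0.7467 + 0.4867i → escape time 5
(row=2, col=3): c = -0.1200 + 0.4867i → escape time 5
(row=3, col=0): c = -2.0000 + -0.0200i → escape time 1
(row=3, col=1): c = -1.3733 + -0.0200i → escape time 5
(row=3, col=2): c = -0.7467 + -0.0200i → escape time 5
(row=3, col=3): c = -0.1200 + -0.0200i → escape time 5

Answer: 1122
1335
1355
1555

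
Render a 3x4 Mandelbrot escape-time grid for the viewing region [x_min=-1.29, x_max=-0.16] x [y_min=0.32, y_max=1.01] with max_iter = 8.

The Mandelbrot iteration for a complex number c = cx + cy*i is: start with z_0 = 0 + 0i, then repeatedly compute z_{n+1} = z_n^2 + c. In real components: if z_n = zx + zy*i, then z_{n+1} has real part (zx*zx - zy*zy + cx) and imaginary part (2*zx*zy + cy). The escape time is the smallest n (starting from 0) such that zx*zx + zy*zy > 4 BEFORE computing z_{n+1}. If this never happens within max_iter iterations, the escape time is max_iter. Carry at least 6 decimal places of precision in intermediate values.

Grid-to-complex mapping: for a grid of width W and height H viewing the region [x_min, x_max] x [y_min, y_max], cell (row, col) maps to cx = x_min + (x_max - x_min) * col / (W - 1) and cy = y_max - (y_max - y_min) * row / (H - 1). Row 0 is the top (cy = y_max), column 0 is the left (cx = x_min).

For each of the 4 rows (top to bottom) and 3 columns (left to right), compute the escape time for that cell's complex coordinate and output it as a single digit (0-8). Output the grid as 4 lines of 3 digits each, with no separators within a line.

Answer: 338
348
368
888

Derivation:
(row=0, col=0): c = -1.2900 + 1.0100i → escape time 3
(row=0, col=1): c = -0.7250 + 1.0100i → escape time 3
(row=0, col=2): c = -0.1600 + 1.0100i → escape time 8
(row=1, col=0): c = -1.2900 + 0.7800i → escape time 3
(row=1, col=1): c = -0.7250 + 0.7800i → escape time 4
(row=1, col=2): c = -0.1600 + 0.7800i → escape time 8
(row=2, col=0): c = -1.2900 + 0.5500i → escape time 3
(row=2, col=1): c = -0.7250 + 0.5500i → escape time 6
(row=2, col=2): c = -0.1600 + 0.5500i → escape time 8
(row=3, col=0): c = -1.2900 + 0.3200i → escape time 8
(row=3, col=1): c = -0.7250 + 0.3200i → escape time 8
(row=3, col=2): c = -0.1600 + 0.3200i → escape time 8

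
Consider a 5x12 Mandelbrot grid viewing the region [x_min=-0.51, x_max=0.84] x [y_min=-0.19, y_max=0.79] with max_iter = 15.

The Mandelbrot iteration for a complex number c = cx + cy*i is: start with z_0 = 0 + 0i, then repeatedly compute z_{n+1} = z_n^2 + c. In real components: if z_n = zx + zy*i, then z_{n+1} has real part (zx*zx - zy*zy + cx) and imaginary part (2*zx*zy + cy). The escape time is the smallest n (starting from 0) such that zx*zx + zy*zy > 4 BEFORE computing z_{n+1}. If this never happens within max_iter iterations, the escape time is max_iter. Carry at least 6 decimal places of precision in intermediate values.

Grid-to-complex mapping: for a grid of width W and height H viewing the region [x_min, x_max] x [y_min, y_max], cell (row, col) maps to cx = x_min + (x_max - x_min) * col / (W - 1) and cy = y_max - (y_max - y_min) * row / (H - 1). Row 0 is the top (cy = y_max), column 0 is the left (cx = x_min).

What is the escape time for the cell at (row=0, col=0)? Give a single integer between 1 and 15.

z_0 = 0 + 0i, c = -0.5100 + 0.7900i
Iter 1: z = -0.5100 + 0.7900i, |z|^2 = 0.8842
Iter 2: z = -0.8740 + -0.0158i, |z|^2 = 0.7641
Iter 3: z = 0.2536 + 0.8176i, |z|^2 = 0.7328
Iter 4: z = -1.1142 + 1.2047i, |z|^2 = 2.6928
Iter 5: z = -0.7200 + -1.8946i, |z|^2 = 4.1078
Escaped at iteration 5

Answer: 5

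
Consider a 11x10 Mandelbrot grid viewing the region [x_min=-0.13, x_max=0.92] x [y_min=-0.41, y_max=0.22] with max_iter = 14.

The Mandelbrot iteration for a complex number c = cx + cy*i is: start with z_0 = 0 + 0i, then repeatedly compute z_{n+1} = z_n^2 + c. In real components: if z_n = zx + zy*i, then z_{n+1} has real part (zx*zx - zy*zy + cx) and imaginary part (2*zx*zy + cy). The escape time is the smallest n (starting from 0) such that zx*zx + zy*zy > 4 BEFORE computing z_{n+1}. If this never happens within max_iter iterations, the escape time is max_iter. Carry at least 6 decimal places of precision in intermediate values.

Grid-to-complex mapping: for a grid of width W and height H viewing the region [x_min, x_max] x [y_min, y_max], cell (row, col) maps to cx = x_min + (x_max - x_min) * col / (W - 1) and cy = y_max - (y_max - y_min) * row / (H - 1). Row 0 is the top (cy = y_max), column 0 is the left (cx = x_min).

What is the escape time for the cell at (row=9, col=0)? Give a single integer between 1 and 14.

z_0 = 0 + 0i, c = -0.1300 + -0.4100i
Iter 1: z = -0.1300 + -0.4100i, |z|^2 = 0.1850
Iter 2: z = -0.2812 + -0.3034i, |z|^2 = 0.1711
Iter 3: z = -0.1430 + -0.2394i, |z|^2 = 0.0777
Iter 4: z = -0.1669 + -0.3416i, |z|^2 = 0.1445
Iter 5: z = -0.2188 + -0.2960i, |z|^2 = 0.1355
Iter 6: z = -0.1697 + -0.2805i, |z|^2 = 0.1075
Iter 7: z = -0.1798 + -0.3148i, |z|^2 = 0.1314
Iter 8: z = -0.1967 + -0.2968i, |z|^2 = 0.1268
Iter 9: z = -0.1794 + -0.2932i, |z|^2 = 0.1181
Iter 10: z = -0.1838 + -0.3048i, |z|^2 = 0.1267
Iter 11: z = -0.1891 + -0.2979i, |z|^2 = 0.1245
Iter 12: z = -0.1830 + -0.2973i, |z|^2 = 0.1219
Iter 13: z = -0.1849 + -0.3012i, |z|^2 = 0.1249

Answer: 14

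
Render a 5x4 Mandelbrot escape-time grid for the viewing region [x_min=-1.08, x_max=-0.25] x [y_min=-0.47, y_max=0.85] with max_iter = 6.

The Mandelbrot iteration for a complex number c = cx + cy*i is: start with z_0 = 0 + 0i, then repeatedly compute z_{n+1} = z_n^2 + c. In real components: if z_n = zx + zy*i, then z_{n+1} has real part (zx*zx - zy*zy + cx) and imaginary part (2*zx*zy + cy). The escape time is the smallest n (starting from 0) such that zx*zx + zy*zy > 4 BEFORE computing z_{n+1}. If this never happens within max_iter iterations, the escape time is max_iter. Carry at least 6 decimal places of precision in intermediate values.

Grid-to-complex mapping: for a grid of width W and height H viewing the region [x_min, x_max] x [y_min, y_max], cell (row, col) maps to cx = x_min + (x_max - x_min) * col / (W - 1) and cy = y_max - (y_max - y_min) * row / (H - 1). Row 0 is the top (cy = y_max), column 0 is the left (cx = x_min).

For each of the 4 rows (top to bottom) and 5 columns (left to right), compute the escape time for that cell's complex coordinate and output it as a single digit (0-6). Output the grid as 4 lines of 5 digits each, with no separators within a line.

(row=0, col=0): c = -1.0800 + 0.8500i → escape time 3
(row=0, col=1): c = -0.8725 + 0.8500i → escape time 4
(row=0, col=2): c = -0.6650 + 0.8500i → escape time 4
(row=0, col=3): c = -0.4575 + 0.8500i → escape time 5
(row=0, col=4): c = -0.2500 + 0.8500i → escape time 6
(row=1, col=0): c = -1.0800 + 0.4100i → escape time 6
(row=1, col=1): c = -0.8725 + 0.4100i → escape time 6
(row=1, col=2): c = -0.6650 + 0.4100i → escape time 6
(row=1, col=3): c = -0.4575 + 0.4100i → escape time 6
(row=1, col=4): c = -0.2500 + 0.4100i → escape time 6
(row=2, col=0): c = -1.0800 + -0.0300i → escape time 6
(row=2, col=1): c = -0.8725 + -0.0300i → escape time 6
(row=2, col=2): c = -0.6650 + -0.0300i → escape time 6
(row=2, col=3): c = -0.4575 + -0.0300i → escape time 6
(row=2, col=4): c = -0.2500 + -0.0300i → escape time 6
(row=3, col=0): c = -1.0800 + -0.4700i → escape time 5
(row=3, col=1): c = -0.8725 + -0.4700i → escape time 6
(row=3, col=2): c = -0.6650 + -0.4700i → escape time 6
(row=3, col=3): c = -0.4575 + -0.4700i → escape time 6
(row=3, col=4): c = -0.2500 + -0.4700i → escape time 6

Answer: 34456
66666
66666
56666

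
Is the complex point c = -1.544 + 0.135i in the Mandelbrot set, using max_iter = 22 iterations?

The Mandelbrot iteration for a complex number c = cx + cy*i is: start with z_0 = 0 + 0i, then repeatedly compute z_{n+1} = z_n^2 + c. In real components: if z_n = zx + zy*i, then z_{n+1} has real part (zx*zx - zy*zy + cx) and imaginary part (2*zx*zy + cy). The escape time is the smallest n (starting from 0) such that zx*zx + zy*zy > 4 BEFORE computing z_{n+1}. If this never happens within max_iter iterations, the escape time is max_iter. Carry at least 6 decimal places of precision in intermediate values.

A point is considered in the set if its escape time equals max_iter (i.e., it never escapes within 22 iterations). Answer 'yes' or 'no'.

Answer: no

Derivation:
z_0 = 0 + 0i, c = -1.5440 + 0.1350i
Iter 1: z = -1.5440 + 0.1350i, |z|^2 = 2.4022
Iter 2: z = 0.8217 + -0.2819i, |z|^2 = 0.7547
Iter 3: z = -0.9482 + -0.3282i, |z|^2 = 1.0069
Iter 4: z = -0.7526 + 0.7575i, |z|^2 = 1.1402
Iter 5: z = -1.5515 + -1.0052i, |z|^2 = 3.4174
Iter 6: z = -0.1473 + 3.2540i, |z|^2 = 10.6103
Escaped at iteration 6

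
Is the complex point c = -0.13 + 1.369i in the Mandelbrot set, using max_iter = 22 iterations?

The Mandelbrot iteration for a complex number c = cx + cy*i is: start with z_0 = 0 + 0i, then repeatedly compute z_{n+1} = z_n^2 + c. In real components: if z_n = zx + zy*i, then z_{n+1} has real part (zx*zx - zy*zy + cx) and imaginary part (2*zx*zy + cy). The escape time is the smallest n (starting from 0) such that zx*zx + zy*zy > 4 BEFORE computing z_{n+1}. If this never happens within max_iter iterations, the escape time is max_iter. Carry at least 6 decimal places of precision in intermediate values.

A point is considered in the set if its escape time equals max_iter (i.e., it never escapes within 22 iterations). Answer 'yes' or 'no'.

z_0 = 0 + 0i, c = -0.1300 + 1.3690i
Iter 1: z = -0.1300 + 1.3690i, |z|^2 = 1.8911
Iter 2: z = -1.9873 + 1.0131i, |z|^2 = 4.9755
Escaped at iteration 2

Answer: no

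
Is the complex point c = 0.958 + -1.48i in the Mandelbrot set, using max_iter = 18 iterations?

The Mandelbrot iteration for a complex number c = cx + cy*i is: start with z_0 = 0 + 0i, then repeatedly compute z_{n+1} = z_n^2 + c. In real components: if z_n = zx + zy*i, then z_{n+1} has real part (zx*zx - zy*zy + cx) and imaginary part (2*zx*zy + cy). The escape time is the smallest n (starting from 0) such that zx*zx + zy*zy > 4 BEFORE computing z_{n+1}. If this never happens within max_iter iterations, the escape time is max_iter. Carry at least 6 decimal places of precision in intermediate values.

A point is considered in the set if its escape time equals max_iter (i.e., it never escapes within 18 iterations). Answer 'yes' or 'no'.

z_0 = 0 + 0i, c = 0.9580 + -1.4800i
Iter 1: z = 0.9580 + -1.4800i, |z|^2 = 3.1082
Iter 2: z = -0.3146 + -4.3157i, |z|^2 = 18.7241
Escaped at iteration 2

Answer: no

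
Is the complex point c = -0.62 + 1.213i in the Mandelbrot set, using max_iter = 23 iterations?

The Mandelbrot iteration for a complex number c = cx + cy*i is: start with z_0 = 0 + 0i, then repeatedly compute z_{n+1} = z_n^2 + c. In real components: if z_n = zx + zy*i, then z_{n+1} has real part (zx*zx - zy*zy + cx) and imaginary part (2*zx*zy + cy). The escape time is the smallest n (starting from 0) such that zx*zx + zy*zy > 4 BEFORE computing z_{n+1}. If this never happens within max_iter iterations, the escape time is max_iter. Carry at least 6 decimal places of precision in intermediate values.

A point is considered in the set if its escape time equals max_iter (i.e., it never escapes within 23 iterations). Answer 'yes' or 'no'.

z_0 = 0 + 0i, c = -0.6200 + 1.2130i
Iter 1: z = -0.6200 + 1.2130i, |z|^2 = 1.8558
Iter 2: z = -1.7070 + -0.2911i, |z|^2 = 2.9985
Iter 3: z = 2.2090 + 2.2069i, |z|^2 = 9.7499
Escaped at iteration 3

Answer: no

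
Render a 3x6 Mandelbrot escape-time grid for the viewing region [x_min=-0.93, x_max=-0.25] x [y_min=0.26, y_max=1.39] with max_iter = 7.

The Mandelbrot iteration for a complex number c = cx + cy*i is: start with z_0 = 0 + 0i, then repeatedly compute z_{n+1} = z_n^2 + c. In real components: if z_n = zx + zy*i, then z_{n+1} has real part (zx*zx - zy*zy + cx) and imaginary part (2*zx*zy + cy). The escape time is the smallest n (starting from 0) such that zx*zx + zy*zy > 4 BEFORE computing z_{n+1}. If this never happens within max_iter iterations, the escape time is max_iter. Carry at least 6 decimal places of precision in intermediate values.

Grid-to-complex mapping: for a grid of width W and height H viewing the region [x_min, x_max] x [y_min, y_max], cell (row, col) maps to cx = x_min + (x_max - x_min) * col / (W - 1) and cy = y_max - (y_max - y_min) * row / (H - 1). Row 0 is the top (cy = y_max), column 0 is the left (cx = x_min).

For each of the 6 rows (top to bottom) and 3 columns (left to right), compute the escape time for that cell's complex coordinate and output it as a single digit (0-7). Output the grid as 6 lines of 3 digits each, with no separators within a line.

(row=0, col=0): c = -0.9300 + 1.3900i → escape time 2
(row=0, col=1): c = -0.5900 + 1.3900i → escape time 2
(row=0, col=2): c = -0.2500 + 1.3900i → escape time 2
(row=1, col=0): c = -0.9300 + 1.1640i → escape time 3
(row=1, col=1): c = -0.5900 + 1.1640i → escape time 3
(row=1, col=2): c = -0.2500 + 1.1640i → escape time 4
(row=2, col=0): c = -0.9300 + 0.9380i → escape time 3
(row=2, col=1): c = -0.5900 + 0.9380i → escape time 4
(row=2, col=2): c = -0.2500 + 0.9380i → escape time 7
(row=3, col=0): c = -0.9300 + 0.7120i → escape time 4
(row=3, col=1): c = -0.5900 + 0.7120i → escape time 7
(row=3, col=2): c = -0.2500 + 0.7120i → escape time 7
(row=4, col=0): c = -0.9300 + 0.4860i → escape time 5
(row=4, col=1): c = -0.5900 + 0.4860i → escape time 7
(row=4, col=2): c = -0.2500 + 0.4860i → escape time 7
(row=5, col=0): c = -0.9300 + 0.2600i → escape time 7
(row=5, col=1): c = -0.5900 + 0.2600i → escape time 7
(row=5, col=2): c = -0.2500 + 0.2600i → escape time 7

Answer: 222
334
347
477
577
777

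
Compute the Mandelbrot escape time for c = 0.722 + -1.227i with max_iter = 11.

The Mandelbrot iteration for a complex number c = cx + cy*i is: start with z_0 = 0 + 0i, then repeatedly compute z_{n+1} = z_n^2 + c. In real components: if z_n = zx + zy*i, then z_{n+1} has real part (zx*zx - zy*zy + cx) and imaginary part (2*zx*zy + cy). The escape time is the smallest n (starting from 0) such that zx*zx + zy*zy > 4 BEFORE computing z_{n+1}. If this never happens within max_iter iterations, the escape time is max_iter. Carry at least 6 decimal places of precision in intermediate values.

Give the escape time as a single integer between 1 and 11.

Answer: 2

Derivation:
z_0 = 0 + 0i, c = 0.7220 + -1.2270i
Iter 1: z = 0.7220 + -1.2270i, |z|^2 = 2.0268
Iter 2: z = -0.2622 + -2.9988i, |z|^2 = 9.0615
Escaped at iteration 2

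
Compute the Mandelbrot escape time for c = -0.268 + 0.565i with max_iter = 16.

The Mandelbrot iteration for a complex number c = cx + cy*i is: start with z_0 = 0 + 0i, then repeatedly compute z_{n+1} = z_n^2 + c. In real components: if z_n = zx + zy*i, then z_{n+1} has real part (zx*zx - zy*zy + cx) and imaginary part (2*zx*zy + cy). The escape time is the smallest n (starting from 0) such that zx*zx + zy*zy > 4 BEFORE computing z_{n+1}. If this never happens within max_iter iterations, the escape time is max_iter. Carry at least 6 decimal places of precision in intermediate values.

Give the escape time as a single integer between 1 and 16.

Answer: 16

Derivation:
z_0 = 0 + 0i, c = -0.2680 + 0.5650i
Iter 1: z = -0.2680 + 0.5650i, |z|^2 = 0.3910
Iter 2: z = -0.5154 + 0.2622i, |z|^2 = 0.3344
Iter 3: z = -0.0711 + 0.2948i, |z|^2 = 0.0919
Iter 4: z = -0.3498 + 0.5231i, |z|^2 = 0.3960
Iter 5: z = -0.4192 + 0.1990i, |z|^2 = 0.2154
Iter 6: z = -0.1318 + 0.3981i, |z|^2 = 0.1759
Iter 7: z = -0.4091 + 0.4600i, |z|^2 = 0.3790
Iter 8: z = -0.3122 + 0.1886i, |z|^2 = 0.1331
Iter 9: z = -0.2061 + 0.4472i, |z|^2 = 0.2425
Iter 10: z = -0.4256 + 0.3807i, |z|^2 = 0.3260
Iter 11: z = -0.2318 + 0.2410i, |z|^2 = 0.1118
Iter 12: z = -0.2723 + 0.4533i, |z|^2 = 0.2796
Iter 13: z = -0.3993 + 0.3181i, |z|^2 = 0.2606
Iter 14: z = -0.2098 + 0.3110i, |z|^2 = 0.1407
Iter 15: z = -0.3207 + 0.4345i, |z|^2 = 0.2917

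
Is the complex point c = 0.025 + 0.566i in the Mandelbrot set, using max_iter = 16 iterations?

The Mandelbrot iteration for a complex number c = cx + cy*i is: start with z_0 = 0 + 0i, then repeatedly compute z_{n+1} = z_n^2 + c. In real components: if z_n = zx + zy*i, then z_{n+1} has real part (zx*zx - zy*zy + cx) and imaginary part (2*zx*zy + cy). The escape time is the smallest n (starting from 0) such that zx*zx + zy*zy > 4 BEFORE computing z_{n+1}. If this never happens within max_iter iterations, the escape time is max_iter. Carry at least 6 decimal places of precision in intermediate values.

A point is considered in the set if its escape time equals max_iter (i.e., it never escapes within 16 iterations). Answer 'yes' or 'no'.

Answer: yes

Derivation:
z_0 = 0 + 0i, c = 0.0250 + 0.5660i
Iter 1: z = 0.0250 + 0.5660i, |z|^2 = 0.3210
Iter 2: z = -0.2947 + 0.5943i, |z|^2 = 0.4401
Iter 3: z = -0.2413 + 0.2157i, |z|^2 = 0.1048
Iter 4: z = 0.0367 + 0.4619i, |z|^2 = 0.2147
Iter 5: z = -0.1870 + 0.5999i, |z|^2 = 0.3949
Iter 6: z = -0.2999 + 0.3416i, |z|^2 = 0.2067
Iter 7: z = -0.0017 + 0.3611i, |z|^2 = 0.1304
Iter 8: z = -0.1054 + 0.5647i, |z|^2 = 0.3300
Iter 9: z = -0.2828 + 0.4470i, |z|^2 = 0.2798
Iter 10: z = -0.0948 + 0.3132i, |z|^2 = 0.1071
Iter 11: z = -0.0641 + 0.5066i, |z|^2 = 0.2608
Iter 12: z = -0.2276 + 0.5011i, |z|^2 = 0.3029
Iter 13: z = -0.1743 + 0.3380i, |z|^2 = 0.1446
Iter 14: z = -0.0588 + 0.4482i, |z|^2 = 0.2043
Iter 15: z = -0.1724 + 0.5133i, |z|^2 = 0.2932
Did not escape in 16 iterations → in set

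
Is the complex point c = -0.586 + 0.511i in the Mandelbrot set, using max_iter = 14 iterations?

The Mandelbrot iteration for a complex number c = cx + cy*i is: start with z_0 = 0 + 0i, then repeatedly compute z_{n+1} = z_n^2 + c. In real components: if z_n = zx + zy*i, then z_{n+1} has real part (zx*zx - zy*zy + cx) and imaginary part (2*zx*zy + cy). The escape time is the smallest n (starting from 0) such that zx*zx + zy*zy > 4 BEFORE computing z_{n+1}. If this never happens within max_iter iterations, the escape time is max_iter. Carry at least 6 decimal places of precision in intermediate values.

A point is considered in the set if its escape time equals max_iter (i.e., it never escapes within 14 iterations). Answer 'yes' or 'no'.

Answer: no

Derivation:
z_0 = 0 + 0i, c = -0.5860 + 0.5110i
Iter 1: z = -0.5860 + 0.5110i, |z|^2 = 0.6045
Iter 2: z = -0.5037 + -0.0879i, |z|^2 = 0.2615
Iter 3: z = -0.3400 + 0.5995i, |z|^2 = 0.4750
Iter 4: z = -0.8299 + 0.1033i, |z|^2 = 0.6994
Iter 5: z = 0.0920 + 0.3395i, |z|^2 = 0.1237
Iter 6: z = -0.6928 + 0.5735i, |z|^2 = 0.8088
Iter 7: z = -0.4349 + -0.2836i, |z|^2 = 0.2696
Iter 8: z = -0.4773 + 0.7577i, |z|^2 = 0.8019
Iter 9: z = -0.9323 + -0.2123i, |z|^2 = 0.9142
Iter 10: z = 0.2380 + 0.9068i, |z|^2 = 0.8789
Iter 11: z = -1.3516 + 0.9427i, |z|^2 = 2.7155
Iter 12: z = 0.3521 + -2.0373i, |z|^2 = 4.2746
Escaped at iteration 12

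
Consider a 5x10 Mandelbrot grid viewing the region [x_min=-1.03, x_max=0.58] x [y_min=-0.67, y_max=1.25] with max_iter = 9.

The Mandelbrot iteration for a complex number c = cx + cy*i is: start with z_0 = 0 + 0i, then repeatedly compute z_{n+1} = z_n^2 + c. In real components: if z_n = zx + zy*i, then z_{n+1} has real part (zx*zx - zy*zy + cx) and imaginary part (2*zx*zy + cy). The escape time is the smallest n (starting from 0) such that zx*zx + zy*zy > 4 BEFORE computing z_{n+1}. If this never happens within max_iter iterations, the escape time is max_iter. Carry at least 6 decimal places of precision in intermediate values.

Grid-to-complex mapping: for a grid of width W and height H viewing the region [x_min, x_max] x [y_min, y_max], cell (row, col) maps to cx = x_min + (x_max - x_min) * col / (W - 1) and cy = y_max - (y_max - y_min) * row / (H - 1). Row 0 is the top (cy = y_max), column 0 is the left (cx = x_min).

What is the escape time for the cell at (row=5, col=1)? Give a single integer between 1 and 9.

z_0 = 0 + 0i, c = -0.6275 + 0.1833i
Iter 1: z = -0.6275 + 0.1833i, |z|^2 = 0.4274
Iter 2: z = -0.2674 + -0.0468i, |z|^2 = 0.0737
Iter 3: z = -0.5582 + 0.2083i, |z|^2 = 0.3550
Iter 4: z = -0.3593 + -0.0493i, |z|^2 = 0.1315
Iter 5: z = -0.5008 + 0.2187i, |z|^2 = 0.2987
Iter 6: z = -0.4245 + -0.0358i, |z|^2 = 0.1815
Iter 7: z = -0.4486 + 0.2137i, |z|^2 = 0.2469
Iter 8: z = -0.4720 + -0.0084i, |z|^2 = 0.2228

Answer: 9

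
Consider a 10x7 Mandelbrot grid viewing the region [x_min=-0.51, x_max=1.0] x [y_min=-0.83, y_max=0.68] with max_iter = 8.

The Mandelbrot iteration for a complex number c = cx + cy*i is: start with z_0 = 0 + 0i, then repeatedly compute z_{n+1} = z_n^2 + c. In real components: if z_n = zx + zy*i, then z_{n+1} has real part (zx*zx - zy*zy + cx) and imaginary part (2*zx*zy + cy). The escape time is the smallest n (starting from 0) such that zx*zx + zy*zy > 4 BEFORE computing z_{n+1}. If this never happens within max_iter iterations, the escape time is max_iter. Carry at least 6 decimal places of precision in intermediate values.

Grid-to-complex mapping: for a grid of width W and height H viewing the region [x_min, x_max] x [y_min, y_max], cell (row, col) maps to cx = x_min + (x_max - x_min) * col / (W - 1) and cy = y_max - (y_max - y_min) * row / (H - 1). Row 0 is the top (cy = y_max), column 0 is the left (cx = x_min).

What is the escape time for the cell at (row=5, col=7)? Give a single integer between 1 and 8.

Answer: 3

Derivation:
z_0 = 0 + 0i, c = 0.6644 + -0.5783i
Iter 1: z = 0.6644 + -0.5783i, |z|^2 = 0.7760
Iter 2: z = 0.7715 + -1.3469i, |z|^2 = 2.4092
Iter 3: z = -0.5545 + -2.6565i, |z|^2 = 7.3642
Escaped at iteration 3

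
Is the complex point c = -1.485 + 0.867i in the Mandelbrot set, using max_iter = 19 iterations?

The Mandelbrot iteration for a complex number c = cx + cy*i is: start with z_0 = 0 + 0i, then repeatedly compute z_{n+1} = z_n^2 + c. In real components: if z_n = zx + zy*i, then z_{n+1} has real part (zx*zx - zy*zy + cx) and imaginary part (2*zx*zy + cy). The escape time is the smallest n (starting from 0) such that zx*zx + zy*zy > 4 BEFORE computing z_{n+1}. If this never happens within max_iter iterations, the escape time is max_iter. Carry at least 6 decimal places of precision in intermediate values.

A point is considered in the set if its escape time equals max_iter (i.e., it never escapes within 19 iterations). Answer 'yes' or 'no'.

z_0 = 0 + 0i, c = -1.4850 + 0.8670i
Iter 1: z = -1.4850 + 0.8670i, |z|^2 = 2.9569
Iter 2: z = -0.0315 + -1.7080i, |z|^2 = 2.9182
Iter 3: z = -4.4012 + 0.9745i, |z|^2 = 20.3205
Escaped at iteration 3

Answer: no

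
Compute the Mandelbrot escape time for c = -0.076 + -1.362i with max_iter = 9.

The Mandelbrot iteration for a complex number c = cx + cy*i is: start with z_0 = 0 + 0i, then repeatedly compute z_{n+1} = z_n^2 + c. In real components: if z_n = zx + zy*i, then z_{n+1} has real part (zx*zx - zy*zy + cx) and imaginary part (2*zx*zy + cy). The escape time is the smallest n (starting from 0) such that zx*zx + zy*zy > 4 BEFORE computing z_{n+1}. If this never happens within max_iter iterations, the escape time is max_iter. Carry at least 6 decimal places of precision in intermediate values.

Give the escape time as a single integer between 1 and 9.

Answer: 2

Derivation:
z_0 = 0 + 0i, c = -0.0760 + -1.3620i
Iter 1: z = -0.0760 + -1.3620i, |z|^2 = 1.8608
Iter 2: z = -1.9253 + -1.1550i, |z|^2 = 5.0406
Escaped at iteration 2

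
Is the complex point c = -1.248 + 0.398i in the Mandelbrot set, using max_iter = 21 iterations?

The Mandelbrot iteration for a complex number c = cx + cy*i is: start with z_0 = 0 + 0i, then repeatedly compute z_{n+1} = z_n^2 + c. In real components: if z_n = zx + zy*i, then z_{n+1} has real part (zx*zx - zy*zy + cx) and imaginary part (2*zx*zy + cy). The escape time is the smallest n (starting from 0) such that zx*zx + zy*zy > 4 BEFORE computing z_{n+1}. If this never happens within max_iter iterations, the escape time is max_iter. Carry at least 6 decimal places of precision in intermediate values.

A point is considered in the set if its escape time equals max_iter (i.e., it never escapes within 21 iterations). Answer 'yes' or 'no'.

z_0 = 0 + 0i, c = -1.2480 + 0.3980i
Iter 1: z = -1.2480 + 0.3980i, |z|^2 = 1.7159
Iter 2: z = 0.1511 + -0.5954i, |z|^2 = 0.3773
Iter 3: z = -1.5797 + 0.2181i, |z|^2 = 2.5429
Iter 4: z = 1.1998 + -0.2910i, |z|^2 = 1.5243
Iter 5: z = 0.1069 + -0.3002i, |z|^2 = 0.1016
Iter 6: z = -1.3267 + 0.3338i, |z|^2 = 1.8715
Iter 7: z = 0.4007 + -0.4877i, |z|^2 = 0.3983
Iter 8: z = -1.3253 + 0.0072i, |z|^2 = 1.7564
Iter 9: z = 0.5083 + 0.3789i, |z|^2 = 0.4019
Iter 10: z = -1.1331 + 0.7832i, |z|^2 = 1.8973
Iter 11: z = -0.5774 + -1.3769i, |z|^2 = 2.2291
Iter 12: z = -2.8103 + 1.9880i, |z|^2 = 11.8500
Escaped at iteration 12

Answer: no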